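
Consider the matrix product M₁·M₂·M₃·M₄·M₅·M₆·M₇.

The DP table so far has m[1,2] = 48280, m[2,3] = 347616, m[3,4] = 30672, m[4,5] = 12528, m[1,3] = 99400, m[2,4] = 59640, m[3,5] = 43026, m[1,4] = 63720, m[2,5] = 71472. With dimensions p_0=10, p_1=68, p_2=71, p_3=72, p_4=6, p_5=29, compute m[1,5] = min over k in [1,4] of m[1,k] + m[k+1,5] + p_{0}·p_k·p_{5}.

65460

m[1,5] = min over k∈[1,4] of m[1,k]+m[k+1,5]+p_{0}·p_k·p_{5}.
k=1: 0 + 71472 + 10·68·29 = 91192; k=2: 48280 + 43026 + 10·71·29 = 111896; k=3: 99400 + 12528 + 10·72·29 = 132808; k=4: 63720 + 0 + 10·6·29 = 65460.
Minimum: 65460 at k=4.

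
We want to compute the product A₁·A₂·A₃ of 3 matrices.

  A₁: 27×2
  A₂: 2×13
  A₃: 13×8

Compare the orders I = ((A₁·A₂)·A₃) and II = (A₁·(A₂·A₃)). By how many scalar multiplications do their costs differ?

Order I = ((A₁·A₂)·A₃): (A₁·A₂): 27×2 by 2×13 → 27×13, cost 27·2·13 = 702; ((A₁·A₂)·A₃): 27×13 by 13×8 → 27×8, cost 27·13·8 = 2808; cumulative 3510. Total 3510.
Order II = (A₁·(A₂·A₃)): (A₂·A₃): 2×13 by 13×8 → 2×8, cost 2·13·8 = 208; (A₁·(A₂·A₃)): 27×2 by 2×8 → 27×8, cost 27·2·8 = 432; cumulative 640. Total 640.
Difference: |3510 − 640| = 2870.

2870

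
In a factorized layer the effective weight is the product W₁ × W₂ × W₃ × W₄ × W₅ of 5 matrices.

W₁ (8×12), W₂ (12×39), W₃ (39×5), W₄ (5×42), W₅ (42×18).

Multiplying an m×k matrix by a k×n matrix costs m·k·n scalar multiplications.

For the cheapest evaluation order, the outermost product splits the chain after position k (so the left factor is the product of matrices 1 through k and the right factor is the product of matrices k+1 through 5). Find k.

Adjacent pairs: W₁W₂ = 8·12·39 = 3744; W₂W₃ = 12·39·5 = 2340; W₃W₄ = 39·5·42 = 8190; W₄W₅ = 5·42·18 = 3780.
Length 3: W₁..W₃: k=1: 0+2340+8·12·5=2820; k=2: 3744+0+8·39·5=5304 → min 2820 | W₂..W₄: k=2: 0+8190+12·39·42=27846; k=3: 2340+0+12·5·42=4860 → min 4860 | W₃..W₅: k=3: 0+3780+39·5·18=7290; k=4: 8190+0+39·42·18=37674 → min 7290.
Length 4: W₁..W₄: k=1: 0+4860+8·12·42=8892; k=2: 3744+8190+8·39·42=25038; k=3: 2820+0+8·5·42=4500 → min 4500 | W₂..W₅: k=2: 0+7290+12·39·18=15714; k=3: 2340+3780+12·5·18=7200; k=4: 4860+0+12·42·18=13932 → min 7200.
Top-level splits: k=1: (W₁..W₁)·(W₂..W₅) → 0+7200+8·12·18 = 8928; k=2: (W₁..W₂)·(W₃..W₅) → 3744+7290+8·39·18 = 16650; k=3: (W₁..W₃)·(W₄..W₅) → 2820+3780+8·5·18 = 7320; k=4: (W₁..W₄)·(W₅..W₅) → 4500+0+8·42·18 = 10548.
Best split is after W₃, i.e. k = 3.

3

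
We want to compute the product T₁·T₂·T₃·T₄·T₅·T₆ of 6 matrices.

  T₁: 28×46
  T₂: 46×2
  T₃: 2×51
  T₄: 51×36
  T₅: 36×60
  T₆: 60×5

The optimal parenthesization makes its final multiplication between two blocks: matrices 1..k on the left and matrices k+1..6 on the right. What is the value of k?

2

Adjacent pairs: T₁T₂ = 28·46·2 = 2576; T₂T₃ = 46·2·51 = 4692; T₃T₄ = 2·51·36 = 3672; T₄T₅ = 51·36·60 = 110160; T₅T₆ = 36·60·5 = 10800.
Length 3: T₁..T₃: k=1: 0+4692+28·46·51=70380; k=2: 2576+0+28·2·51=5432 → min 5432 | T₂..T₄: k=2: 0+3672+46·2·36=6984; k=3: 4692+0+46·51·36=89148 → min 6984 | T₃..T₅: k=3: 0+110160+2·51·60=116280; k=4: 3672+0+2·36·60=7992 → min 7992 | T₄..T₆: k=4: 0+10800+51·36·5=19980; k=5: 110160+0+51·60·5=125460 → min 19980.
Length 4: T₁..T₄: k=1: 0+6984+28·46·36=53352; k=2: 2576+3672+28·2·36=8264; k=3: 5432+0+28·51·36=56840 → min 8264 | T₂..T₅: k=2: 0+7992+46·2·60=13512; k=3: 4692+110160+46·51·60=255612; k=4: 6984+0+46·36·60=106344 → min 13512 | T₃..T₆: k=3: 0+19980+2·51·5=20490; k=4: 3672+10800+2·36·5=14832; k=5: 7992+0+2·60·5=8592 → min 8592.
Length 5: T₁..T₅: k=1: 0+13512+28·46·60=90792; k=2: 2576+7992+28·2·60=13928; k=3: 5432+110160+28·51·60=201272; k=4: 8264+0+28·36·60=68744 → min 13928 | T₂..T₆: k=2: 0+8592+46·2·5=9052; k=3: 4692+19980+46·51·5=36402; k=4: 6984+10800+46·36·5=26064; k=5: 13512+0+46·60·5=27312 → min 9052.
Top-level splits: k=1: (T₁..T₁)·(T₂..T₆) → 0+9052+28·46·5 = 15492; k=2: (T₁..T₂)·(T₃..T₆) → 2576+8592+28·2·5 = 11448; k=3: (T₁..T₃)·(T₄..T₆) → 5432+19980+28·51·5 = 32552; k=4: (T₁..T₄)·(T₅..T₆) → 8264+10800+28·36·5 = 24104; k=5: (T₁..T₅)·(T₆..T₆) → 13928+0+28·60·5 = 22328.
Best split is after T₂, i.e. k = 2.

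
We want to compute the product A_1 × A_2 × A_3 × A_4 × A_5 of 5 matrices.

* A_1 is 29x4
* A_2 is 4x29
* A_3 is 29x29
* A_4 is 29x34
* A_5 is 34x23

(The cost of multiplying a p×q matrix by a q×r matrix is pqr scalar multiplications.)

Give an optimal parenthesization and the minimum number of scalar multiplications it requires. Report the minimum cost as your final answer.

Adjacent pairs: A_1A_2 = 29·4·29 = 3364; A_2A_3 = 4·29·29 = 3364; A_3A_4 = 29·29·34 = 28594; A_4A_5 = 29·34·23 = 22678.
Length 3: A_1..A_3: k=1: 0+3364+29·4·29=6728; k=2: 3364+0+29·29·29=27753 → min 6728 | A_2..A_4: k=2: 0+28594+4·29·34=32538; k=3: 3364+0+4·29·34=7308 → min 7308 | A_3..A_5: k=3: 0+22678+29·29·23=42021; k=4: 28594+0+29·34·23=51272 → min 42021.
Length 4: A_1..A_4: k=1: 0+7308+29·4·34=11252; k=2: 3364+28594+29·29·34=60552; k=3: 6728+0+29·29·34=35322 → min 11252 | A_2..A_5: k=2: 0+42021+4·29·23=44689; k=3: 3364+22678+4·29·23=28710; k=4: 7308+0+4·34·23=10436 → min 10436.
Length 5: A_1..A_5: k=1: 0+10436+29·4·23=13104; k=2: 3364+42021+29·29·23=64728; k=3: 6728+22678+29·29·23=48749; k=4: 11252+0+29·34·23=33930 → min 13104.
Optimal parenthesization: (A_1 × (((A_2 × A_3) × A_4) × A_5)) with cost 13104.

13104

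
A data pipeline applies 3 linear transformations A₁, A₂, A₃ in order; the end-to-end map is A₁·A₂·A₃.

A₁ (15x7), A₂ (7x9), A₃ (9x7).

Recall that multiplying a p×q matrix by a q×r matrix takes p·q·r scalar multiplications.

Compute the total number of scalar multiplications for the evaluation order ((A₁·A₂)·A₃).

1890

(A₁·A₂): 15×7 by 7×9 → 15×9, cost 15·7·9 = 945
((A₁·A₂)·A₃): 15×9 by 9×7 → 15×7, cost 15·9·7 = 945; cumulative 1890
Total: 1890 scalar multiplications.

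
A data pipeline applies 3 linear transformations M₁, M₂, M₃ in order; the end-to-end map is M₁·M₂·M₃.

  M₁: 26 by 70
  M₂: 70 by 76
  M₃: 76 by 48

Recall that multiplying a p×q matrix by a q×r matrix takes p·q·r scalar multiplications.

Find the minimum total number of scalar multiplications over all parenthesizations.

233168

Order (M₁·(M₂·M₃)): (M₂·M₃): 70×76 by 76×48 → 70×48, cost 70·76·48 = 255360; (M₁·(M₂·M₃)): 26×70 by 70×48 → 26×48, cost 26·70·48 = 87360; cumulative 342720. Total 342720.
Order ((M₁·M₂)·M₃): (M₁·M₂): 26×70 by 70×76 → 26×76, cost 26·70·76 = 138320; ((M₁·M₂)·M₃): 26×76 by 76×48 → 26×48, cost 26·76·48 = 94848; cumulative 233168. Total 233168.
Minimum: 233168.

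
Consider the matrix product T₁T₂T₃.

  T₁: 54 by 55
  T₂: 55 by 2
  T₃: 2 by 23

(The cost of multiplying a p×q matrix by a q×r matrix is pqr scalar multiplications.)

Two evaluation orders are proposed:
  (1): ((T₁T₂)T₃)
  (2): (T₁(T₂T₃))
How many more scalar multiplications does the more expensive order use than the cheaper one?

Order (1) = ((T₁T₂)T₃): (T₁T₂): 54×55 by 55×2 → 54×2, cost 54·55·2 = 5940; ((T₁T₂)T₃): 54×2 by 2×23 → 54×23, cost 54·2·23 = 2484; cumulative 8424. Total 8424.
Order (2) = (T₁(T₂T₃)): (T₂T₃): 55×2 by 2×23 → 55×23, cost 55·2·23 = 2530; (T₁(T₂T₃)): 54×55 by 55×23 → 54×23, cost 54·55·23 = 68310; cumulative 70840. Total 70840.
Difference: |8424 − 70840| = 62416.

62416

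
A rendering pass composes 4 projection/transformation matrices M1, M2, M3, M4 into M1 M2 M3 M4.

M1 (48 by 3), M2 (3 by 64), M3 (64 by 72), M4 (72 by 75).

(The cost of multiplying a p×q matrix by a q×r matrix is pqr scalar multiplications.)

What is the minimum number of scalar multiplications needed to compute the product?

40824

Adjacent pairs: M1M2 = 48·3·64 = 9216; M2M3 = 3·64·72 = 13824; M3M4 = 64·72·75 = 345600.
Length 3: M1..M3: k=1: 0+13824+48·3·72=24192; k=2: 9216+0+48·64·72=230400 → min 24192 | M2..M4: k=2: 0+345600+3·64·75=360000; k=3: 13824+0+3·72·75=30024 → min 30024.
Length 4: M1..M4: k=1: 0+30024+48·3·75=40824; k=2: 9216+345600+48·64·75=585216; k=3: 24192+0+48·72·75=283392 → min 40824.
Optimal order: (M1 ((M2 M3) M4)) with cost 40824.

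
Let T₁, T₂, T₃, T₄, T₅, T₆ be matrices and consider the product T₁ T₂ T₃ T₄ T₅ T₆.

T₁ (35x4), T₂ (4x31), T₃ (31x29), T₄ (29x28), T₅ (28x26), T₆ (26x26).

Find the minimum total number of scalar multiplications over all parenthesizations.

Adjacent pairs: T₁T₂ = 35·4·31 = 4340; T₂T₃ = 4·31·29 = 3596; T₃T₄ = 31·29·28 = 25172; T₄T₅ = 29·28·26 = 21112; T₅T₆ = 28·26·26 = 18928.
Length 3: T₁..T₃: k=1: 0+3596+35·4·29=7656; k=2: 4340+0+35·31·29=35805 → min 7656 | T₂..T₄: k=2: 0+25172+4·31·28=28644; k=3: 3596+0+4·29·28=6844 → min 6844 | T₃..T₅: k=3: 0+21112+31·29·26=44486; k=4: 25172+0+31·28·26=47740 → min 44486 | T₄..T₆: k=4: 0+18928+29·28·26=40040; k=5: 21112+0+29·26·26=40716 → min 40040.
Length 4: T₁..T₄: k=1: 0+6844+35·4·28=10764; k=2: 4340+25172+35·31·28=59892; k=3: 7656+0+35·29·28=36076 → min 10764 | T₂..T₅: k=2: 0+44486+4·31·26=47710; k=3: 3596+21112+4·29·26=27724; k=4: 6844+0+4·28·26=9756 → min 9756 | T₃..T₆: k=3: 0+40040+31·29·26=63414; k=4: 25172+18928+31·28·26=66668; k=5: 44486+0+31·26·26=65442 → min 63414.
Length 5: T₁..T₅: k=1: 0+9756+35·4·26=13396; k=2: 4340+44486+35·31·26=77036; k=3: 7656+21112+35·29·26=55158; k=4: 10764+0+35·28·26=36244 → min 13396 | T₂..T₆: k=2: 0+63414+4·31·26=66638; k=3: 3596+40040+4·29·26=46652; k=4: 6844+18928+4·28·26=28684; k=5: 9756+0+4·26·26=12460 → min 12460.
Length 6: T₁..T₆: k=1: 0+12460+35·4·26=16100; k=2: 4340+63414+35·31·26=95964; k=3: 7656+40040+35·29·26=74086; k=4: 10764+18928+35·28·26=55172; k=5: 13396+0+35·26·26=37056 → min 16100.
Optimal order: (T₁ ((((T₂ T₃) T₄) T₅) T₆)) with cost 16100.

16100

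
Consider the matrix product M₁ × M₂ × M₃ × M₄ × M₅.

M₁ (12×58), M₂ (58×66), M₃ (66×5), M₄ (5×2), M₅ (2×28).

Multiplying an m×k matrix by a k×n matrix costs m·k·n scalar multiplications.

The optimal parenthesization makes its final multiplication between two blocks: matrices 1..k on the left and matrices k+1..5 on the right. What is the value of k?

Adjacent pairs: M₁M₂ = 12·58·66 = 45936; M₂M₃ = 58·66·5 = 19140; M₃M₄ = 66·5·2 = 660; M₄M₅ = 5·2·28 = 280.
Length 3: M₁..M₃: k=1: 0+19140+12·58·5=22620; k=2: 45936+0+12·66·5=49896 → min 22620 | M₂..M₄: k=2: 0+660+58·66·2=8316; k=3: 19140+0+58·5·2=19720 → min 8316 | M₃..M₅: k=3: 0+280+66·5·28=9520; k=4: 660+0+66·2·28=4356 → min 4356.
Length 4: M₁..M₄: k=1: 0+8316+12·58·2=9708; k=2: 45936+660+12·66·2=48180; k=3: 22620+0+12·5·2=22740 → min 9708 | M₂..M₅: k=2: 0+4356+58·66·28=111540; k=3: 19140+280+58·5·28=27540; k=4: 8316+0+58·2·28=11564 → min 11564.
Top-level splits: k=1: (M₁..M₁)·(M₂..M₅) → 0+11564+12·58·28 = 31052; k=2: (M₁..M₂)·(M₃..M₅) → 45936+4356+12·66·28 = 72468; k=3: (M₁..M₃)·(M₄..M₅) → 22620+280+12·5·28 = 24580; k=4: (M₁..M₄)·(M₅..M₅) → 9708+0+12·2·28 = 10380.
Best split is after M₄, i.e. k = 4.

4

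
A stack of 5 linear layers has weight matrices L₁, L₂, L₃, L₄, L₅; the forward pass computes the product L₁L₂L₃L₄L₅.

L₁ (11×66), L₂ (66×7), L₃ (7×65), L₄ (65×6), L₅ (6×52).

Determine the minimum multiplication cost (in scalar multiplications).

11706

Adjacent pairs: L₁L₂ = 11·66·7 = 5082; L₂L₃ = 66·7·65 = 30030; L₃L₄ = 7·65·6 = 2730; L₄L₅ = 65·6·52 = 20280.
Length 3: L₁..L₃: k=1: 0+30030+11·66·65=77220; k=2: 5082+0+11·7·65=10087 → min 10087 | L₂..L₄: k=2: 0+2730+66·7·6=5502; k=3: 30030+0+66·65·6=55770 → min 5502 | L₃..L₅: k=3: 0+20280+7·65·52=43940; k=4: 2730+0+7·6·52=4914 → min 4914.
Length 4: L₁..L₄: k=1: 0+5502+11·66·6=9858; k=2: 5082+2730+11·7·6=8274; k=3: 10087+0+11·65·6=14377 → min 8274 | L₂..L₅: k=2: 0+4914+66·7·52=28938; k=3: 30030+20280+66·65·52=273390; k=4: 5502+0+66·6·52=26094 → min 26094.
Length 5: L₁..L₅: k=1: 0+26094+11·66·52=63846; k=2: 5082+4914+11·7·52=14000; k=3: 10087+20280+11·65·52=67547; k=4: 8274+0+11·6·52=11706 → min 11706.
Optimal order: (((L₁L₂)(L₃L₄))L₅) with cost 11706.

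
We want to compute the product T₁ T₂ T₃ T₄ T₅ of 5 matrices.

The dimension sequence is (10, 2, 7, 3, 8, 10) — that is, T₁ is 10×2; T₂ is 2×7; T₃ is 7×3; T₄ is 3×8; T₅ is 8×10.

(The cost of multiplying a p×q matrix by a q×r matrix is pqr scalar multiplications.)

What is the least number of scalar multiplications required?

450

Adjacent pairs: T₁T₂ = 10·2·7 = 140; T₂T₃ = 2·7·3 = 42; T₃T₄ = 7·3·8 = 168; T₄T₅ = 3·8·10 = 240.
Length 3: T₁..T₃: k=1: 0+42+10·2·3=102; k=2: 140+0+10·7·3=350 → min 102 | T₂..T₄: k=2: 0+168+2·7·8=280; k=3: 42+0+2·3·8=90 → min 90 | T₃..T₅: k=3: 0+240+7·3·10=450; k=4: 168+0+7·8·10=728 → min 450.
Length 4: T₁..T₄: k=1: 0+90+10·2·8=250; k=2: 140+168+10·7·8=868; k=3: 102+0+10·3·8=342 → min 250 | T₂..T₅: k=2: 0+450+2·7·10=590; k=3: 42+240+2·3·10=342; k=4: 90+0+2·8·10=250 → min 250.
Length 5: T₁..T₅: k=1: 0+250+10·2·10=450; k=2: 140+450+10·7·10=1290; k=3: 102+240+10·3·10=642; k=4: 250+0+10·8·10=1050 → min 450.
Optimal order: (T₁ (((T₂ T₃) T₄) T₅)) with cost 450.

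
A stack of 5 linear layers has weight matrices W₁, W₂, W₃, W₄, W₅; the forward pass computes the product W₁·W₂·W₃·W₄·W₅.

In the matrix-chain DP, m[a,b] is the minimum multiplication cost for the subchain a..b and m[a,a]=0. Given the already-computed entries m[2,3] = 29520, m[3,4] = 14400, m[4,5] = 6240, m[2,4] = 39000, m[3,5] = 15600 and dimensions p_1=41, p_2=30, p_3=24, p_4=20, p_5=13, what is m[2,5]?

31590

m[2,5] = min over k∈[2,4] of m[2,k]+m[k+1,5]+p_{1}·p_k·p_{5}.
k=2: 0 + 15600 + 41·30·13 = 31590; k=3: 29520 + 6240 + 41·24·13 = 48552; k=4: 39000 + 0 + 41·20·13 = 49660.
Minimum: 31590 at k=2.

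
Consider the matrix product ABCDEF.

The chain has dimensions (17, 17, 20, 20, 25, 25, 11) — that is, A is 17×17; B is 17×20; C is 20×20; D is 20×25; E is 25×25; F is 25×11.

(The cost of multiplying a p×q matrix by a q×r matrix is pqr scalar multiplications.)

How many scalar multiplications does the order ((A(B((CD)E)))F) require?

(CD): 20×20 by 20×25 → 20×25, cost 20·20·25 = 10000
((CD)E): 20×25 by 25×25 → 20×25, cost 20·25·25 = 12500; cumulative 22500
(B((CD)E)): 17×20 by 20×25 → 17×25, cost 17·20·25 = 8500; cumulative 31000
(A(B((CD)E))): 17×17 by 17×25 → 17×25, cost 17·17·25 = 7225; cumulative 38225
((A(B((CD)E)))F): 17×25 by 25×11 → 17×11, cost 17·25·11 = 4675; cumulative 42900
Total: 42900 scalar multiplications.

42900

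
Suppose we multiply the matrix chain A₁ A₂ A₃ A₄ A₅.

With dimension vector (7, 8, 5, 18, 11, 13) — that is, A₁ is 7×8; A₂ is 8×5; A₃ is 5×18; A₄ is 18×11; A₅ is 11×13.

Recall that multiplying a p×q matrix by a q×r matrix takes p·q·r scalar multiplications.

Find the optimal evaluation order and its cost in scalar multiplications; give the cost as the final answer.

2440

Adjacent pairs: A₁A₂ = 7·8·5 = 280; A₂A₃ = 8·5·18 = 720; A₃A₄ = 5·18·11 = 990; A₄A₅ = 18·11·13 = 2574.
Length 3: A₁..A₃: k=1: 0+720+7·8·18=1728; k=2: 280+0+7·5·18=910 → min 910 | A₂..A₄: k=2: 0+990+8·5·11=1430; k=3: 720+0+8·18·11=2304 → min 1430 | A₃..A₅: k=3: 0+2574+5·18·13=3744; k=4: 990+0+5·11·13=1705 → min 1705.
Length 4: A₁..A₄: k=1: 0+1430+7·8·11=2046; k=2: 280+990+7·5·11=1655; k=3: 910+0+7·18·11=2296 → min 1655 | A₂..A₅: k=2: 0+1705+8·5·13=2225; k=3: 720+2574+8·18·13=5166; k=4: 1430+0+8·11·13=2574 → min 2225.
Length 5: A₁..A₅: k=1: 0+2225+7·8·13=2953; k=2: 280+1705+7·5·13=2440; k=3: 910+2574+7·18·13=5122; k=4: 1655+0+7·11·13=2656 → min 2440.
Optimal parenthesization: ((A₁ A₂) ((A₃ A₄) A₅)) with cost 2440.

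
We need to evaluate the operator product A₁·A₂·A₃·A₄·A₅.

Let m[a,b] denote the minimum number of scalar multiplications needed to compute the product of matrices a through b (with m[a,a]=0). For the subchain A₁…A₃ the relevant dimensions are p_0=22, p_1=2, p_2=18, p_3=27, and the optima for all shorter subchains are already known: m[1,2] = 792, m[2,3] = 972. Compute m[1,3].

m[1,3] = min over k∈[1,2] of m[1,k]+m[k+1,3]+p_{0}·p_k·p_{3}.
k=1: 0 + 972 + 22·2·27 = 2160; k=2: 792 + 0 + 22·18·27 = 11484.
Minimum: 2160 at k=1.

2160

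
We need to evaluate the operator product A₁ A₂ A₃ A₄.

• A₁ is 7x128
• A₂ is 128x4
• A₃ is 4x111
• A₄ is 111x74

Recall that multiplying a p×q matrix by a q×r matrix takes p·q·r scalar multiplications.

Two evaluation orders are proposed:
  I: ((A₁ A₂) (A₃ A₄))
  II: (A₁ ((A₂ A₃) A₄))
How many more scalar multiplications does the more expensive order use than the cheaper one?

Order I = ((A₁ A₂) (A₃ A₄)): (A₁ A₂): 7×128 by 128×4 → 7×4, cost 7·128·4 = 3584; (A₃ A₄): 4×111 by 111×74 → 4×74, cost 4·111·74 = 32856; ((A₁ A₂) (A₃ A₄)): 7×4 by 4×74 → 7×74, cost 7·4·74 = 2072; cumulative 38512. Total 38512.
Order II = (A₁ ((A₂ A₃) A₄)): (A₂ A₃): 128×4 by 4×111 → 128×111, cost 128·4·111 = 56832; ((A₂ A₃) A₄): 128×111 by 111×74 → 128×74, cost 128·111·74 = 1051392; cumulative 1108224; (A₁ ((A₂ A₃) A₄)): 7×128 by 128×74 → 7×74, cost 7·128·74 = 66304; cumulative 1174528. Total 1174528.
Difference: |38512 − 1174528| = 1136016.

1136016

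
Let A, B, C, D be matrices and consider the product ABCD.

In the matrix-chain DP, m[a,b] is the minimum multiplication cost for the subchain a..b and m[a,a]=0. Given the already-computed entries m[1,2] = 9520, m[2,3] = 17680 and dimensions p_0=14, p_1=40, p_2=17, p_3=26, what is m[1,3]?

m[1,3] = min over k∈[1,2] of m[1,k]+m[k+1,3]+p_{0}·p_k·p_{3}.
k=1: 0 + 17680 + 14·40·26 = 32240; k=2: 9520 + 0 + 14·17·26 = 15708.
Minimum: 15708 at k=2.

15708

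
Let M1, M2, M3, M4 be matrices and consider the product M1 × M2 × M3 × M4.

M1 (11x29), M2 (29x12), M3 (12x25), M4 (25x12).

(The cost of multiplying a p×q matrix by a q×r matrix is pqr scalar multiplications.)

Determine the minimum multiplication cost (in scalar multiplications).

Adjacent pairs: M1M2 = 11·29·12 = 3828; M2M3 = 29·12·25 = 8700; M3M4 = 12·25·12 = 3600.
Length 3: M1..M3: k=1: 0+8700+11·29·25=16675; k=2: 3828+0+11·12·25=7128 → min 7128 | M2..M4: k=2: 0+3600+29·12·12=7776; k=3: 8700+0+29·25·12=17400 → min 7776.
Length 4: M1..M4: k=1: 0+7776+11·29·12=11604; k=2: 3828+3600+11·12·12=9012; k=3: 7128+0+11·25·12=10428 → min 9012.
Optimal order: ((M1 × M2) × (M3 × M4)) with cost 9012.

9012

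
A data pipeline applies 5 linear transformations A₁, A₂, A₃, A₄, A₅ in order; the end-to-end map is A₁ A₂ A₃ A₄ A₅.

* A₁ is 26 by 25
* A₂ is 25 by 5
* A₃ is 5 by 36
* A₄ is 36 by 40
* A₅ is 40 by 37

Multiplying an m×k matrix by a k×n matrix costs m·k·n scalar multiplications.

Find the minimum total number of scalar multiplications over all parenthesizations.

Adjacent pairs: A₁A₂ = 26·25·5 = 3250; A₂A₃ = 25·5·36 = 4500; A₃A₄ = 5·36·40 = 7200; A₄A₅ = 36·40·37 = 53280.
Length 3: A₁..A₃: k=1: 0+4500+26·25·36=27900; k=2: 3250+0+26·5·36=7930 → min 7930 | A₂..A₄: k=2: 0+7200+25·5·40=12200; k=3: 4500+0+25·36·40=40500 → min 12200 | A₃..A₅: k=3: 0+53280+5·36·37=59940; k=4: 7200+0+5·40·37=14600 → min 14600.
Length 4: A₁..A₄: k=1: 0+12200+26·25·40=38200; k=2: 3250+7200+26·5·40=15650; k=3: 7930+0+26·36·40=45370 → min 15650 | A₂..A₅: k=2: 0+14600+25·5·37=19225; k=3: 4500+53280+25·36·37=91080; k=4: 12200+0+25·40·37=49200 → min 19225.
Length 5: A₁..A₅: k=1: 0+19225+26·25·37=43275; k=2: 3250+14600+26·5·37=22660; k=3: 7930+53280+26·36·37=95842; k=4: 15650+0+26·40·37=54130 → min 22660.
Optimal order: ((A₁ A₂) ((A₃ A₄) A₅)) with cost 22660.

22660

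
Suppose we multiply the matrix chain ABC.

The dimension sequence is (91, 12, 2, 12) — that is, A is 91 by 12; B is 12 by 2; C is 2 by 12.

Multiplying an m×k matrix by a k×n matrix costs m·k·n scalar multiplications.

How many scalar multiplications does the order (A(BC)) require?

(BC): 12×2 by 2×12 → 12×12, cost 12·2·12 = 288
(A(BC)): 91×12 by 12×12 → 91×12, cost 91·12·12 = 13104; cumulative 13392
Total: 13392 scalar multiplications.

13392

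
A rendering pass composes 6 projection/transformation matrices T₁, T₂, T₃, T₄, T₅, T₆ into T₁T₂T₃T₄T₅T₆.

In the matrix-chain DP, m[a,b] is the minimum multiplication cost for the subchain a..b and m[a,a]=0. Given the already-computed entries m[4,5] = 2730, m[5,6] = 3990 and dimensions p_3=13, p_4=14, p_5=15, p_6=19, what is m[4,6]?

6435

m[4,6] = min over k∈[4,5] of m[4,k]+m[k+1,6]+p_{3}·p_k·p_{6}.
k=4: 0 + 3990 + 13·14·19 = 7448; k=5: 2730 + 0 + 13·15·19 = 6435.
Minimum: 6435 at k=5.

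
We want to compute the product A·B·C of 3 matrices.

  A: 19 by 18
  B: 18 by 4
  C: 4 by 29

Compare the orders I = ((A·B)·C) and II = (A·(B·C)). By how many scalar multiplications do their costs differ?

Order I = ((A·B)·C): (A·B): 19×18 by 18×4 → 19×4, cost 19·18·4 = 1368; ((A·B)·C): 19×4 by 4×29 → 19×29, cost 19·4·29 = 2204; cumulative 3572. Total 3572.
Order II = (A·(B·C)): (B·C): 18×4 by 4×29 → 18×29, cost 18·4·29 = 2088; (A·(B·C)): 19×18 by 18×29 → 19×29, cost 19·18·29 = 9918; cumulative 12006. Total 12006.
Difference: |3572 − 12006| = 8434.

8434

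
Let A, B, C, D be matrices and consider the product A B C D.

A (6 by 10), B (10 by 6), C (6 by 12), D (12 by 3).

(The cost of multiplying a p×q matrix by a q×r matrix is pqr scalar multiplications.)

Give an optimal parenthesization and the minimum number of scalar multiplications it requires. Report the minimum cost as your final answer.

Adjacent pairs: AB = 6·10·6 = 360; BC = 10·6·12 = 720; CD = 6·12·3 = 216.
Length 3: A..C: k=1: 0+720+6·10·12=1440; k=2: 360+0+6·6·12=792 → min 792 | B..D: k=2: 0+216+10·6·3=396; k=3: 720+0+10·12·3=1080 → min 396.
Length 4: A..D: k=1: 0+396+6·10·3=576; k=2: 360+216+6·6·3=684; k=3: 792+0+6·12·3=1008 → min 576.
Optimal parenthesization: (A (B (C D))) with cost 576.

576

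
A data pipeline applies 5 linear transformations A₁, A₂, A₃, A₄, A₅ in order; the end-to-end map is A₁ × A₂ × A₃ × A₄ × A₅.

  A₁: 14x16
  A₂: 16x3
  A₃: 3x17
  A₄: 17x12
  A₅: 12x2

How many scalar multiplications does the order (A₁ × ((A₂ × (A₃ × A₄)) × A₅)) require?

(A₃ × A₄): 3×17 by 17×12 → 3×12, cost 3·17·12 = 612
(A₂ × (A₃ × A₄)): 16×3 by 3×12 → 16×12, cost 16·3·12 = 576; cumulative 1188
((A₂ × (A₃ × A₄)) × A₅): 16×12 by 12×2 → 16×2, cost 16·12·2 = 384; cumulative 1572
(A₁ × ((A₂ × (A₃ × A₄)) × A₅)): 14×16 by 16×2 → 14×2, cost 14·16·2 = 448; cumulative 2020
Total: 2020 scalar multiplications.

2020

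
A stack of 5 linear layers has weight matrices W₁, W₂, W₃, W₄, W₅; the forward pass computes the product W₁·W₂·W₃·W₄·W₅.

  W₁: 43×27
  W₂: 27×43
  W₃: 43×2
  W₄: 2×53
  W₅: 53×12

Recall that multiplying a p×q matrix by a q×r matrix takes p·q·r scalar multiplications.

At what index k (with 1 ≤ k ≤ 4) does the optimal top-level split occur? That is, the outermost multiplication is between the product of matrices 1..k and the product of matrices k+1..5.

3

Adjacent pairs: W₁W₂ = 43·27·43 = 49923; W₂W₃ = 27·43·2 = 2322; W₃W₄ = 43·2·53 = 4558; W₄W₅ = 2·53·12 = 1272.
Length 3: W₁..W₃: k=1: 0+2322+43·27·2=4644; k=2: 49923+0+43·43·2=53621 → min 4644 | W₂..W₄: k=2: 0+4558+27·43·53=66091; k=3: 2322+0+27·2·53=5184 → min 5184 | W₃..W₅: k=3: 0+1272+43·2·12=2304; k=4: 4558+0+43·53·12=31906 → min 2304.
Length 4: W₁..W₄: k=1: 0+5184+43·27·53=66717; k=2: 49923+4558+43·43·53=152478; k=3: 4644+0+43·2·53=9202 → min 9202 | W₂..W₅: k=2: 0+2304+27·43·12=16236; k=3: 2322+1272+27·2·12=4242; k=4: 5184+0+27·53·12=22356 → min 4242.
Top-level splits: k=1: (W₁..W₁)·(W₂..W₅) → 0+4242+43·27·12 = 18174; k=2: (W₁..W₂)·(W₃..W₅) → 49923+2304+43·43·12 = 74415; k=3: (W₁..W₃)·(W₄..W₅) → 4644+1272+43·2·12 = 6948; k=4: (W₁..W₄)·(W₅..W₅) → 9202+0+43·53·12 = 36550.
Best split is after W₃, i.e. k = 3.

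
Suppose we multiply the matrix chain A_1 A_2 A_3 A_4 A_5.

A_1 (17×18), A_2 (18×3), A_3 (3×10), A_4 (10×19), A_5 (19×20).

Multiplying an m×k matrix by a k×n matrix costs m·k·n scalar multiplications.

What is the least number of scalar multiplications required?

3648

Adjacent pairs: A_1A_2 = 17·18·3 = 918; A_2A_3 = 18·3·10 = 540; A_3A_4 = 3·10·19 = 570; A_4A_5 = 10·19·20 = 3800.
Length 3: A_1..A_3: k=1: 0+540+17·18·10=3600; k=2: 918+0+17·3·10=1428 → min 1428 | A_2..A_4: k=2: 0+570+18·3·19=1596; k=3: 540+0+18·10·19=3960 → min 1596 | A_3..A_5: k=3: 0+3800+3·10·20=4400; k=4: 570+0+3·19·20=1710 → min 1710.
Length 4: A_1..A_4: k=1: 0+1596+17·18·19=7410; k=2: 918+570+17·3·19=2457; k=3: 1428+0+17·10·19=4658 → min 2457 | A_2..A_5: k=2: 0+1710+18·3·20=2790; k=3: 540+3800+18·10·20=7940; k=4: 1596+0+18·19·20=8436 → min 2790.
Length 5: A_1..A_5: k=1: 0+2790+17·18·20=8910; k=2: 918+1710+17·3·20=3648; k=3: 1428+3800+17·10·20=8628; k=4: 2457+0+17·19·20=8917 → min 3648.
Optimal order: ((A_1 A_2) ((A_3 A_4) A_5)) with cost 3648.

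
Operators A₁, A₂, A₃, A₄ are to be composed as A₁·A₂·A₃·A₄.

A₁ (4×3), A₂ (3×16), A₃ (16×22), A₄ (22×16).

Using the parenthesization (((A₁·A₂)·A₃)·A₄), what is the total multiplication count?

3008

(A₁·A₂): 4×3 by 3×16 → 4×16, cost 4·3·16 = 192
((A₁·A₂)·A₃): 4×16 by 16×22 → 4×22, cost 4·16·22 = 1408; cumulative 1600
(((A₁·A₂)·A₃)·A₄): 4×22 by 22×16 → 4×16, cost 4·22·16 = 1408; cumulative 3008
Total: 3008 scalar multiplications.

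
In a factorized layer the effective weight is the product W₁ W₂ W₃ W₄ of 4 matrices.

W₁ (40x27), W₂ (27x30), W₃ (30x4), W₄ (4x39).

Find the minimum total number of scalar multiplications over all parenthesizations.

13800

Adjacent pairs: W₁W₂ = 40·27·30 = 32400; W₂W₃ = 27·30·4 = 3240; W₃W₄ = 30·4·39 = 4680.
Length 3: W₁..W₃: k=1: 0+3240+40·27·4=7560; k=2: 32400+0+40·30·4=37200 → min 7560 | W₂..W₄: k=2: 0+4680+27·30·39=36270; k=3: 3240+0+27·4·39=7452 → min 7452.
Length 4: W₁..W₄: k=1: 0+7452+40·27·39=49572; k=2: 32400+4680+40·30·39=83880; k=3: 7560+0+40·4·39=13800 → min 13800.
Optimal order: ((W₁ (W₂ W₃)) W₄) with cost 13800.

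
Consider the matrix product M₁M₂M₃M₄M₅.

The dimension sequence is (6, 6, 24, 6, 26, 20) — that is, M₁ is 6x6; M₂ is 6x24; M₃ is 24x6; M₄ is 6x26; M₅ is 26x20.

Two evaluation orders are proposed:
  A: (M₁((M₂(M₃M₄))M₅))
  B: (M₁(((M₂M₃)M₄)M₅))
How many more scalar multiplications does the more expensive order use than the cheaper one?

5688

Order A = (M₁((M₂(M₃M₄))M₅)): (M₃M₄): 24×6 by 6×26 → 24×26, cost 24·6·26 = 3744; (M₂(M₃M₄)): 6×24 by 24×26 → 6×26, cost 6·24·26 = 3744; cumulative 7488; ((M₂(M₃M₄))M₅): 6×26 by 26×20 → 6×20, cost 6·26·20 = 3120; cumulative 10608; (M₁((M₂(M₃M₄))M₅)): 6×6 by 6×20 → 6×20, cost 6·6·20 = 720; cumulative 11328. Total 11328.
Order B = (M₁(((M₂M₃)M₄)M₅)): (M₂M₃): 6×24 by 24×6 → 6×6, cost 6·24·6 = 864; ((M₂M₃)M₄): 6×6 by 6×26 → 6×26, cost 6·6·26 = 936; cumulative 1800; (((M₂M₃)M₄)M₅): 6×26 by 26×20 → 6×20, cost 6·26·20 = 3120; cumulative 4920; (M₁(((M₂M₃)M₄)M₅)): 6×6 by 6×20 → 6×20, cost 6·6·20 = 720; cumulative 5640. Total 5640.
Difference: |11328 − 5640| = 5688.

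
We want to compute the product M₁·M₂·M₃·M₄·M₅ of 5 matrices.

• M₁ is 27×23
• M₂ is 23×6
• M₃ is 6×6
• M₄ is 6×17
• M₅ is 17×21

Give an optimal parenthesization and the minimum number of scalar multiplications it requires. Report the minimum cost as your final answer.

Adjacent pairs: M₁M₂ = 27·23·6 = 3726; M₂M₃ = 23·6·6 = 828; M₃M₄ = 6·6·17 = 612; M₄M₅ = 6·17·21 = 2142.
Length 3: M₁..M₃: k=1: 0+828+27·23·6=4554; k=2: 3726+0+27·6·6=4698 → min 4554 | M₂..M₄: k=2: 0+612+23·6·17=2958; k=3: 828+0+23·6·17=3174 → min 2958 | M₃..M₅: k=3: 0+2142+6·6·21=2898; k=4: 612+0+6·17·21=2754 → min 2754.
Length 4: M₁..M₄: k=1: 0+2958+27·23·17=13515; k=2: 3726+612+27·6·17=7092; k=3: 4554+0+27·6·17=7308 → min 7092 | M₂..M₅: k=2: 0+2754+23·6·21=5652; k=3: 828+2142+23·6·21=5868; k=4: 2958+0+23·17·21=11169 → min 5652.
Length 5: M₁..M₅: k=1: 0+5652+27·23·21=18693; k=2: 3726+2754+27·6·21=9882; k=3: 4554+2142+27·6·21=10098; k=4: 7092+0+27·17·21=16731 → min 9882.
Optimal parenthesization: ((M₁·M₂)·((M₃·M₄)·M₅)) with cost 9882.

9882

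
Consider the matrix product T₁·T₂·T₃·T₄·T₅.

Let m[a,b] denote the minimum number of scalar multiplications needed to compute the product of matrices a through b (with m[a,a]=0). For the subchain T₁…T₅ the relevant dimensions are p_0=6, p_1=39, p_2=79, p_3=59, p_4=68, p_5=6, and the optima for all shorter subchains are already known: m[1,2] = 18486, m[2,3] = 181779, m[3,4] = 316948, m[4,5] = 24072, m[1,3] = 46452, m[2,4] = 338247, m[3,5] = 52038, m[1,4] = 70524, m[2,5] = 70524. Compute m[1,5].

71928

m[1,5] = min over k∈[1,4] of m[1,k]+m[k+1,5]+p_{0}·p_k·p_{5}.
k=1: 0 + 70524 + 6·39·6 = 71928; k=2: 18486 + 52038 + 6·79·6 = 73368; k=3: 46452 + 24072 + 6·59·6 = 72648; k=4: 70524 + 0 + 6·68·6 = 72972.
Minimum: 71928 at k=1.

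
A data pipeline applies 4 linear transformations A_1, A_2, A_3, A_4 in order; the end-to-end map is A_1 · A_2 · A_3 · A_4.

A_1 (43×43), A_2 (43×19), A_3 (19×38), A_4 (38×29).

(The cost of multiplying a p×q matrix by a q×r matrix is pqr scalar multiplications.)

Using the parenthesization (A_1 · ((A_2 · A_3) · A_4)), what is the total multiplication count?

(A_2 · A_3): 43×19 by 19×38 → 43×38, cost 43·19·38 = 31046
((A_2 · A_3) · A_4): 43×38 by 38×29 → 43×29, cost 43·38·29 = 47386; cumulative 78432
(A_1 · ((A_2 · A_3) · A_4)): 43×43 by 43×29 → 43×29, cost 43·43·29 = 53621; cumulative 132053
Total: 132053 scalar multiplications.

132053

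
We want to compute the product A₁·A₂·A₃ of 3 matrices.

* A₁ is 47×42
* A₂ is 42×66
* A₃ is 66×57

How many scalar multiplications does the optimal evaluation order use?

270522

Order (A₁·(A₂·A₃)): (A₂·A₃): 42×66 by 66×57 → 42×57, cost 42·66·57 = 158004; (A₁·(A₂·A₃)): 47×42 by 42×57 → 47×57, cost 47·42·57 = 112518; cumulative 270522. Total 270522.
Order ((A₁·A₂)·A₃): (A₁·A₂): 47×42 by 42×66 → 47×66, cost 47·42·66 = 130284; ((A₁·A₂)·A₃): 47×66 by 66×57 → 47×57, cost 47·66·57 = 176814; cumulative 307098. Total 307098.
Minimum: 270522.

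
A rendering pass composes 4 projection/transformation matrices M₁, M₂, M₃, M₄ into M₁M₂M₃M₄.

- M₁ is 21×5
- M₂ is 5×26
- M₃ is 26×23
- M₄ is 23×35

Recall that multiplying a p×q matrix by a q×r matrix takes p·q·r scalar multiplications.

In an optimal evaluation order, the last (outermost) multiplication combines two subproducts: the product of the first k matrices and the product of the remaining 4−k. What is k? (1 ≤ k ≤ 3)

1

Adjacent pairs: M₁M₂ = 21·5·26 = 2730; M₂M₃ = 5·26·23 = 2990; M₃M₄ = 26·23·35 = 20930.
Length 3: M₁..M₃: k=1: 0+2990+21·5·23=5405; k=2: 2730+0+21·26·23=15288 → min 5405 | M₂..M₄: k=2: 0+20930+5·26·35=25480; k=3: 2990+0+5·23·35=7015 → min 7015.
Top-level splits: k=1: (M₁..M₁)·(M₂..M₄) → 0+7015+21·5·35 = 10690; k=2: (M₁..M₂)·(M₃..M₄) → 2730+20930+21·26·35 = 42770; k=3: (M₁..M₃)·(M₄..M₄) → 5405+0+21·23·35 = 22310.
Best split is after M₁, i.e. k = 1.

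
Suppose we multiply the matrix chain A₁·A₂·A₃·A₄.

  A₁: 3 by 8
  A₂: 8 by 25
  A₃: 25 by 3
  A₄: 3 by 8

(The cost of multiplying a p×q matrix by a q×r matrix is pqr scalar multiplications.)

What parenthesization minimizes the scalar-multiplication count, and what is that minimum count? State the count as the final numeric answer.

744

Adjacent pairs: A₁A₂ = 3·8·25 = 600; A₂A₃ = 8·25·3 = 600; A₃A₄ = 25·3·8 = 600.
Length 3: A₁..A₃: k=1: 0+600+3·8·3=672; k=2: 600+0+3·25·3=825 → min 672 | A₂..A₄: k=2: 0+600+8·25·8=2200; k=3: 600+0+8·3·8=792 → min 792.
Length 4: A₁..A₄: k=1: 0+792+3·8·8=984; k=2: 600+600+3·25·8=1800; k=3: 672+0+3·3·8=744 → min 744.
Optimal parenthesization: ((A₁·(A₂·A₃))·A₄) with cost 744.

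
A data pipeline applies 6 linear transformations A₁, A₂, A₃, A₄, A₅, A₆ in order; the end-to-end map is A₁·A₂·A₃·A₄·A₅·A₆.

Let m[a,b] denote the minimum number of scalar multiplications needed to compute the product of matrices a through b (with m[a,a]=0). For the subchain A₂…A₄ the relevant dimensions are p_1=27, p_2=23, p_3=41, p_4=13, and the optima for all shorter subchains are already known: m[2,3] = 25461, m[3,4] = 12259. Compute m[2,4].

m[2,4] = min over k∈[2,3] of m[2,k]+m[k+1,4]+p_{1}·p_k·p_{4}.
k=2: 0 + 12259 + 27·23·13 = 20332; k=3: 25461 + 0 + 27·41·13 = 39852.
Minimum: 20332 at k=2.

20332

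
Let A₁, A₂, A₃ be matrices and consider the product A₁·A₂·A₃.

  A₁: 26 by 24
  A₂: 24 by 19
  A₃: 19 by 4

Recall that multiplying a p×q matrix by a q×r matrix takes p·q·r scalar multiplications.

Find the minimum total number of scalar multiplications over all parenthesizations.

Order (A₁·(A₂·A₃)): (A₂·A₃): 24×19 by 19×4 → 24×4, cost 24·19·4 = 1824; (A₁·(A₂·A₃)): 26×24 by 24×4 → 26×4, cost 26·24·4 = 2496; cumulative 4320. Total 4320.
Order ((A₁·A₂)·A₃): (A₁·A₂): 26×24 by 24×19 → 26×19, cost 26·24·19 = 11856; ((A₁·A₂)·A₃): 26×19 by 19×4 → 26×4, cost 26·19·4 = 1976; cumulative 13832. Total 13832.
Minimum: 4320.

4320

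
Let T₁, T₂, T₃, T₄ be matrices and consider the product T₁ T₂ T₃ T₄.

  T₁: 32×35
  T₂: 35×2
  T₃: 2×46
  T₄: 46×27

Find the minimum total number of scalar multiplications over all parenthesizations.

Adjacent pairs: T₁T₂ = 32·35·2 = 2240; T₂T₃ = 35·2·46 = 3220; T₃T₄ = 2·46·27 = 2484.
Length 3: T₁..T₃: k=1: 0+3220+32·35·46=54740; k=2: 2240+0+32·2·46=5184 → min 5184 | T₂..T₄: k=2: 0+2484+35·2·27=4374; k=3: 3220+0+35·46·27=46690 → min 4374.
Length 4: T₁..T₄: k=1: 0+4374+32·35·27=34614; k=2: 2240+2484+32·2·27=6452; k=3: 5184+0+32·46·27=44928 → min 6452.
Optimal order: ((T₁ T₂) (T₃ T₄)) with cost 6452.

6452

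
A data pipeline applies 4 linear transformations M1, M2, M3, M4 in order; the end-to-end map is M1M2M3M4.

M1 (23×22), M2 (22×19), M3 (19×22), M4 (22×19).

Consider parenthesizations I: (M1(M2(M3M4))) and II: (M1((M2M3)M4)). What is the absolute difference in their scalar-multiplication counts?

2508

Order I = (M1(M2(M3M4))): (M3M4): 19×22 by 22×19 → 19×19, cost 19·22·19 = 7942; (M2(M3M4)): 22×19 by 19×19 → 22×19, cost 22·19·19 = 7942; cumulative 15884; (M1(M2(M3M4))): 23×22 by 22×19 → 23×19, cost 23·22·19 = 9614; cumulative 25498. Total 25498.
Order II = (M1((M2M3)M4)): (M2M3): 22×19 by 19×22 → 22×22, cost 22·19·22 = 9196; ((M2M3)M4): 22×22 by 22×19 → 22×19, cost 22·22·19 = 9196; cumulative 18392; (M1((M2M3)M4)): 23×22 by 22×19 → 23×19, cost 23·22·19 = 9614; cumulative 28006. Total 28006.
Difference: |25498 − 28006| = 2508.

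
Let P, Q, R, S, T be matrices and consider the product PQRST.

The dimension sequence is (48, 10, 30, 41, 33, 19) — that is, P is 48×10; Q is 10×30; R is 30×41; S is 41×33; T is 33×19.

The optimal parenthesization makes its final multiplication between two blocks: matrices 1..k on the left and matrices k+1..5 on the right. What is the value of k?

Adjacent pairs: PQ = 48·10·30 = 14400; QR = 10·30·41 = 12300; RS = 30·41·33 = 40590; ST = 41·33·19 = 25707.
Length 3: P..R: k=1: 0+12300+48·10·41=31980; k=2: 14400+0+48·30·41=73440 → min 31980 | Q..S: k=2: 0+40590+10·30·33=50490; k=3: 12300+0+10·41·33=25830 → min 25830 | R..T: k=3: 0+25707+30·41·19=49077; k=4: 40590+0+30·33·19=59400 → min 49077.
Length 4: P..S: k=1: 0+25830+48·10·33=41670; k=2: 14400+40590+48·30·33=102510; k=3: 31980+0+48·41·33=96924 → min 41670 | Q..T: k=2: 0+49077+10·30·19=54777; k=3: 12300+25707+10·41·19=45797; k=4: 25830+0+10·33·19=32100 → min 32100.
Top-level splits: k=1: (P..P)·(Q..T) → 0+32100+48·10·19 = 41220; k=2: (P..Q)·(R..T) → 14400+49077+48·30·19 = 90837; k=3: (P..R)·(S..T) → 31980+25707+48·41·19 = 95079; k=4: (P..S)·(T..T) → 41670+0+48·33·19 = 71766.
Best split is after P, i.e. k = 1.

1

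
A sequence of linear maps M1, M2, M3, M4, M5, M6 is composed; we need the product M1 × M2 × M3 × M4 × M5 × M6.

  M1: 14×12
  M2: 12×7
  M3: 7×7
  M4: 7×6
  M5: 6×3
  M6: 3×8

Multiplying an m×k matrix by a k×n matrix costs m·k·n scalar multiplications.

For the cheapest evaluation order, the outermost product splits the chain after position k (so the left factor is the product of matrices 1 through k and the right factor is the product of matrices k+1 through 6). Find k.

Adjacent pairs: M1M2 = 14·12·7 = 1176; M2M3 = 12·7·7 = 588; M3M4 = 7·7·6 = 294; M4M5 = 7·6·3 = 126; M5M6 = 6·3·8 = 144.
Length 3: M1..M3: k=1: 0+588+14·12·7=1764; k=2: 1176+0+14·7·7=1862 → min 1764 | M2..M4: k=2: 0+294+12·7·6=798; k=3: 588+0+12·7·6=1092 → min 798 | M3..M5: k=3: 0+126+7·7·3=273; k=4: 294+0+7·6·3=420 → min 273 | M4..M6: k=4: 0+144+7·6·8=480; k=5: 126+0+7·3·8=294 → min 294.
Length 4: M1..M4: k=1: 0+798+14·12·6=1806; k=2: 1176+294+14·7·6=2058; k=3: 1764+0+14·7·6=2352 → min 1806 | M2..M5: k=2: 0+273+12·7·3=525; k=3: 588+126+12·7·3=966; k=4: 798+0+12·6·3=1014 → min 525 | M3..M6: k=3: 0+294+7·7·8=686; k=4: 294+144+7·6·8=774; k=5: 273+0+7·3·8=441 → min 441.
Length 5: M1..M5: k=1: 0+525+14·12·3=1029; k=2: 1176+273+14·7·3=1743; k=3: 1764+126+14·7·3=2184; k=4: 1806+0+14·6·3=2058 → min 1029 | M2..M6: k=2: 0+441+12·7·8=1113; k=3: 588+294+12·7·8=1554; k=4: 798+144+12·6·8=1518; k=5: 525+0+12·3·8=813 → min 813.
Top-level splits: k=1: (M1..M1)·(M2..M6) → 0+813+14·12·8 = 2157; k=2: (M1..M2)·(M3..M6) → 1176+441+14·7·8 = 2401; k=3: (M1..M3)·(M4..M6) → 1764+294+14·7·8 = 2842; k=4: (M1..M4)·(M5..M6) → 1806+144+14·6·8 = 2622; k=5: (M1..M5)·(M6..M6) → 1029+0+14·3·8 = 1365.
Best split is after M5, i.e. k = 5.

5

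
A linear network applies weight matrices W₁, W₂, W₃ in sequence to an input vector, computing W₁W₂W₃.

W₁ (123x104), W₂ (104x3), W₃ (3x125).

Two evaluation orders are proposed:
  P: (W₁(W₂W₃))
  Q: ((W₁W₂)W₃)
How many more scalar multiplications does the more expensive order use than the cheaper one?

Order P = (W₁(W₂W₃)): (W₂W₃): 104×3 by 3×125 → 104×125, cost 104·3·125 = 39000; (W₁(W₂W₃)): 123×104 by 104×125 → 123×125, cost 123·104·125 = 1599000; cumulative 1638000. Total 1638000.
Order Q = ((W₁W₂)W₃): (W₁W₂): 123×104 by 104×3 → 123×3, cost 123·104·3 = 38376; ((W₁W₂)W₃): 123×3 by 3×125 → 123×125, cost 123·3·125 = 46125; cumulative 84501. Total 84501.
Difference: |1638000 − 84501| = 1553499.

1553499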